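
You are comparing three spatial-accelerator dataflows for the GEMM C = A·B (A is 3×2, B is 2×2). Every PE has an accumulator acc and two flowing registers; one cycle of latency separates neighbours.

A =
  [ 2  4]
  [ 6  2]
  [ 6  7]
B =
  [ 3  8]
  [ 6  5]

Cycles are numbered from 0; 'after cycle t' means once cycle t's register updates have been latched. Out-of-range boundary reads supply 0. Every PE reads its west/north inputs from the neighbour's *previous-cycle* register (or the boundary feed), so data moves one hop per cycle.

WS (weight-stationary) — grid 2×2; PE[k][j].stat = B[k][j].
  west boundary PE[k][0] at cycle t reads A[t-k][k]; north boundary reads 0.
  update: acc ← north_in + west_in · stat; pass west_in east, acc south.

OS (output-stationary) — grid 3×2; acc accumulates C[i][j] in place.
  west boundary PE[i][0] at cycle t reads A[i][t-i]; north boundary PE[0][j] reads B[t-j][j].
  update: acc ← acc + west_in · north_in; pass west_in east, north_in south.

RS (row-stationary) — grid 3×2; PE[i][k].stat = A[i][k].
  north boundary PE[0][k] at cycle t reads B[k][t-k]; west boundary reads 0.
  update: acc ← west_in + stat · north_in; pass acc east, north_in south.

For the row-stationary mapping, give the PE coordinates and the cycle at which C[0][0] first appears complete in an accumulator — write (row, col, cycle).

(row, col, cycle) = (0, 1, 1)

RS — PE[0][1] is where C[0][0] collects:
  step 0 · PE0,1: acc=0; fwd→0 fwd↓0
  step 1 · PE0,1: acc=30; fwd→30 fwd↓6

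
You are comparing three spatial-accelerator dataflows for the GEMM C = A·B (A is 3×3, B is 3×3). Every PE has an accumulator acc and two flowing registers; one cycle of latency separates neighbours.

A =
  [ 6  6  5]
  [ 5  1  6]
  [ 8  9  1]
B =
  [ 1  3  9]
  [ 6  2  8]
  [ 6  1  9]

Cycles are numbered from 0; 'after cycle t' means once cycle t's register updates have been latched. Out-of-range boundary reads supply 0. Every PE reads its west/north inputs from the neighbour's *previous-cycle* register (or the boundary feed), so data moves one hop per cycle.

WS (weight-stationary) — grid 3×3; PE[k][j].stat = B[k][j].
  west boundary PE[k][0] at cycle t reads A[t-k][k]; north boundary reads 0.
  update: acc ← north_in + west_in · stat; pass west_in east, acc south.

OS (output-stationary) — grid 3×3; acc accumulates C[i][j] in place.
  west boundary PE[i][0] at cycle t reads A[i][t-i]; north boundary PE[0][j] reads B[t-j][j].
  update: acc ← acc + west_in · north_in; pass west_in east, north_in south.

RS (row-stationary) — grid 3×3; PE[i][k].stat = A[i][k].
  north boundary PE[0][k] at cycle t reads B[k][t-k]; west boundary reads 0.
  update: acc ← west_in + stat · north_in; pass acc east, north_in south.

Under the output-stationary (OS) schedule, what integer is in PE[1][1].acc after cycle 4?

OS on a 3×3 grid — tracing PE[1][1] and its feeders:
  t=0 PE[0][1]: acc=0 h=0 v=0
  t=0 PE[1][0]: acc=0 h=0 v=0
  t=0 PE[1][1]: acc=0 h=0 v=0
  t=1 PE[0][1]: acc=18 h=6 v=3
  t=1 PE[1][0]: acc=5 h=5 v=1
  t=1 PE[1][1]: acc=0 h=0 v=0
  t=2 PE[0][1]: acc=30 h=6 v=2
  t=2 PE[1][0]: acc=11 h=1 v=6
  t=2 PE[1][1]: acc=15 h=5 v=3
  t=3 PE[0][1]: acc=35 h=5 v=1
  t=3 PE[1][0]: acc=47 h=6 v=6
  t=3 PE[1][1]: acc=17 h=1 v=2
  t=4 PE[0][1]: acc=35 h=0 v=0
  t=4 PE[1][0]: acc=47 h=0 v=0
  t=4 PE[1][1]: acc=23 h=6 v=1

PE[1][1].acc = 23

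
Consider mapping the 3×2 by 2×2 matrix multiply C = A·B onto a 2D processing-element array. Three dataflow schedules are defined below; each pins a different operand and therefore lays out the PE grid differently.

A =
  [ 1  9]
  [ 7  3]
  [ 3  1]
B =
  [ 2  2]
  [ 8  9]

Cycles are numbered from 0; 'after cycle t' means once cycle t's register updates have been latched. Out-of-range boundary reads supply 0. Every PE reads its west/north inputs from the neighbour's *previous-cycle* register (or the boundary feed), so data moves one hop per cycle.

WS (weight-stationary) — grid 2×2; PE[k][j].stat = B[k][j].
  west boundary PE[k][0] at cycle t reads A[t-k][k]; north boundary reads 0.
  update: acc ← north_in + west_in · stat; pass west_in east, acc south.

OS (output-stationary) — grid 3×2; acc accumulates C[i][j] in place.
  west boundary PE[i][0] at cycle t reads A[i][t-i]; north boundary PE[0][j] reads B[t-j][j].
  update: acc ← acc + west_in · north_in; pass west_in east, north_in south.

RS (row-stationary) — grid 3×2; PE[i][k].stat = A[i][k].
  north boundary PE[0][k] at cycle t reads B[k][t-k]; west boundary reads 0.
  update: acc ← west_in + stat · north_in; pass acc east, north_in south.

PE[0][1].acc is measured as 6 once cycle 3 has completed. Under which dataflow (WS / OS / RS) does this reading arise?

dataflow = WS

WS (2×2 grid), PE[0][1]:
  [0] (0,1) acc=0 (h:0 v:0)
  [1] (0,1) acc=2 (h:1 v:2)
  [2] (0,1) acc=14 (h:7 v:14)
  [3] (0,1) acc=6 (h:3 v:6)
OS (3×2 grid), PE[0][1]:
  [0] (0,1) acc=0 (h:0 v:0)
  [1] (0,1) acc=2 (h:1 v:2)
  [2] (0,1) acc=83 (h:9 v:9)
  [3] (0,1) acc=83 (h:0 v:0)
RS (3×2 grid), PE[0][1]:
  [0] (0,1) acc=0 (h:0 v:0)
  [1] (0,1) acc=74 (h:74 v:8)
  [2] (0,1) acc=83 (h:83 v:9)
  [3] (0,1) acc=0 (h:0 v:0)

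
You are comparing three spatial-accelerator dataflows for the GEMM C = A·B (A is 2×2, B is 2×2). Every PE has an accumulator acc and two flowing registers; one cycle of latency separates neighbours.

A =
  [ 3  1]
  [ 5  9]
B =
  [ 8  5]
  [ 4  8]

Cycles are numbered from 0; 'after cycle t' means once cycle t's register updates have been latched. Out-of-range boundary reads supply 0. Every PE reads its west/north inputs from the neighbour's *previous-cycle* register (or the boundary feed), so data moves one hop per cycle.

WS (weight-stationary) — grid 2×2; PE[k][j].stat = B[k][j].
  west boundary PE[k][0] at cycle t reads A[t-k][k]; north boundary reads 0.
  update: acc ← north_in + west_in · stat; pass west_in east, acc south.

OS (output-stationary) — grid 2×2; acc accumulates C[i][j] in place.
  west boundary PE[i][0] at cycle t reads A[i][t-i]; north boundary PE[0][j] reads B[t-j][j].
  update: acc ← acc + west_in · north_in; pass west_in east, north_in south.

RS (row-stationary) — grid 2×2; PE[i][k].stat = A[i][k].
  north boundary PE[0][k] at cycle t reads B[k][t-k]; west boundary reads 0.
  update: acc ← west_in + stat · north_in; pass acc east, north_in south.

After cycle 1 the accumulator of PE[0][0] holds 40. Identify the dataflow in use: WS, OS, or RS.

— WS: 2×2; PE[0][0] trace:
  step 0 · PE0,0: acc=24; fwd→3 fwd↓24
  step 1 · PE0,0: acc=40; fwd→5 fwd↓40
— OS: 2×2; PE[0][0] trace:
  step 0 · PE0,0: acc=24; fwd→3 fwd↓8
  step 1 · PE0,0: acc=28; fwd→1 fwd↓4
— RS: 2×2; PE[0][0] trace:
  step 0 · PE0,0: acc=24; fwd→24 fwd↓8
  step 1 · PE0,0: acc=15; fwd→15 fwd↓5

dataflow = WS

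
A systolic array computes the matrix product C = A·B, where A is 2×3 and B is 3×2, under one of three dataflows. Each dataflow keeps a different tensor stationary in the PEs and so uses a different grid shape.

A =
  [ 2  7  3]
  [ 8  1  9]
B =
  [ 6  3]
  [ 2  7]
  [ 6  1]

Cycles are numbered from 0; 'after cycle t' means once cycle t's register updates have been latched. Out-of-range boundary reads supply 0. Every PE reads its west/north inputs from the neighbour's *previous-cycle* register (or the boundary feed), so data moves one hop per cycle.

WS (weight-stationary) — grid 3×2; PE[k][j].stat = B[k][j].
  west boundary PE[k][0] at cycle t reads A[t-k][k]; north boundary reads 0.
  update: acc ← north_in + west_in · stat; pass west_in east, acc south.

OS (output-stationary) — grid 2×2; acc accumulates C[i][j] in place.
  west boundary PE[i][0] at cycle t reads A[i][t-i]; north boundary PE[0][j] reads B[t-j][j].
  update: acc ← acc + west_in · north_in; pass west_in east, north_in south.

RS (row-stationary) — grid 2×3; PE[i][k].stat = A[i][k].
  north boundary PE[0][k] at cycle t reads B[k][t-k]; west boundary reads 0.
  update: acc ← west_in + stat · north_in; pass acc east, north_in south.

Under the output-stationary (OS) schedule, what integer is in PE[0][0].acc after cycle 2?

OS on a 2×2 grid — tracing PE[0][0] and its feeders:
  after 0 — PE[0][0] acc=12, pass-E 2, pass-S 6
  after 1 — PE[0][0] acc=26, pass-E 7, pass-S 2
  after 2 — PE[0][0] acc=44, pass-E 3, pass-S 6

PE[0][0].acc = 44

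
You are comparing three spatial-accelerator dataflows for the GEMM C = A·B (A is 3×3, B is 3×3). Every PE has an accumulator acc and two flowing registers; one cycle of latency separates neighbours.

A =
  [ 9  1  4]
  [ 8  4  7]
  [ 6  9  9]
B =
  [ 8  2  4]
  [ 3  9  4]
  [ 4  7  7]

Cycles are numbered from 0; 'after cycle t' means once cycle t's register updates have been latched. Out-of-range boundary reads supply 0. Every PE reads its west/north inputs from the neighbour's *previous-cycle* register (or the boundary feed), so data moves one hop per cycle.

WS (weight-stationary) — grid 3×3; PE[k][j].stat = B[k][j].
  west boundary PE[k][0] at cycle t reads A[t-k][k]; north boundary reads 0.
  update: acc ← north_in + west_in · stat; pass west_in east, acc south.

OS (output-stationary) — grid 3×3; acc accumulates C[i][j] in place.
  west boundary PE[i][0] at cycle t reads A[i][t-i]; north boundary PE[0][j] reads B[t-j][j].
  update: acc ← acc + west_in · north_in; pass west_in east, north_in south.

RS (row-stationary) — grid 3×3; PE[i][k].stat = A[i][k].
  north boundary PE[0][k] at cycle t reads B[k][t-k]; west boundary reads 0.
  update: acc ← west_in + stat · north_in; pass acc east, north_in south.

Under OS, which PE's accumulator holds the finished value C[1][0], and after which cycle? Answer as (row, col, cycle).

(row, col, cycle) = (1, 0, 3)

OS — PE[1][0] is where C[1][0] collects:
  cycle 0: PE[1][0] → acc 0, east 0, south 0
  cycle 1: PE[1][0] → acc 64, east 8, south 8
  cycle 2: PE[1][0] → acc 76, east 4, south 3
  cycle 3: PE[1][0] → acc 104, east 7, south 4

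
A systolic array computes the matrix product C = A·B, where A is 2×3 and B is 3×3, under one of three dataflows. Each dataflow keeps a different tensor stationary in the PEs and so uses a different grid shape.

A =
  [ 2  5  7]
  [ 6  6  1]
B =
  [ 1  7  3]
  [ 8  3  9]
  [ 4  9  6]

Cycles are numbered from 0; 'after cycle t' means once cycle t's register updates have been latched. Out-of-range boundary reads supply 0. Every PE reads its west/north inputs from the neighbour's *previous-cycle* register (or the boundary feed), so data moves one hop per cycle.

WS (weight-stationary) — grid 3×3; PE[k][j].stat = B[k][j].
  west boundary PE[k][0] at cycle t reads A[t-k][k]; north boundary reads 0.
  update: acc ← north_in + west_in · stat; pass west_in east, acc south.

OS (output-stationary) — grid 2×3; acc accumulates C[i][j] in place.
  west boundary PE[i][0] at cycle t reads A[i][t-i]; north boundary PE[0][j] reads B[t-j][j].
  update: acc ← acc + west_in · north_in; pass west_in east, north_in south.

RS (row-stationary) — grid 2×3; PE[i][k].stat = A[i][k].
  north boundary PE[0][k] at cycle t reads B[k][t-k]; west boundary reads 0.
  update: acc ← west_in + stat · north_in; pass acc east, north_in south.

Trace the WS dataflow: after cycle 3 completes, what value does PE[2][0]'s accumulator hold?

WS on a 3×3 grid — tracing PE[2][0] and its feeders:
  c0 r1c0: 0 / 0 / 0
  c0 r2c0: 0 / 0 / 0
  c1 r1c0: 42 / 5 / 42
  c1 r2c0: 0 / 0 / 0
  c2 r1c0: 54 / 6 / 54
  c2 r2c0: 70 / 7 / 70
  c3 r1c0: 0 / 0 / 0
  c3 r2c0: 58 / 1 / 58

PE[2][0].acc = 58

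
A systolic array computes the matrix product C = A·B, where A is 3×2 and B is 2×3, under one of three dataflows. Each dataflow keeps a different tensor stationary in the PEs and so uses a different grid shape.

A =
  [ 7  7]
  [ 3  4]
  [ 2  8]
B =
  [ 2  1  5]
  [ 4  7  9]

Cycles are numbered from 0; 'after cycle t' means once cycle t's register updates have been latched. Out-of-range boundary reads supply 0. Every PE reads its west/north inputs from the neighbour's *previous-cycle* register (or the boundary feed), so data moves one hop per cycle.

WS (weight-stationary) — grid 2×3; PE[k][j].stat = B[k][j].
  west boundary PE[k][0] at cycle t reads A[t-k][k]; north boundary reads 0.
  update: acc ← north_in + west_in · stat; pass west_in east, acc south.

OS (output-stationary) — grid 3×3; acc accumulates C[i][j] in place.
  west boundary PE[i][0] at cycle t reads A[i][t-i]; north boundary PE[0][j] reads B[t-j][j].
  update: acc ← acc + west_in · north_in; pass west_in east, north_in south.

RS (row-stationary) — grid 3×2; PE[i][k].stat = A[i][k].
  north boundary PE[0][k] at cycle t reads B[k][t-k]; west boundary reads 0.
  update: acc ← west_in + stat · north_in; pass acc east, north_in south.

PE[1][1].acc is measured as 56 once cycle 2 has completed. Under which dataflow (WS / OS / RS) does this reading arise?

dataflow = WS

— WS: 2×3; PE[1][1] trace:
  c0 r1c1: 0 / 0 / 0
  c1 r1c1: 0 / 0 / 0
  c2 r1c1: 56 / 7 / 56
— OS: 3×3; PE[1][1] trace:
  c0 r1c1: 0 / 0 / 0
  c1 r1c1: 0 / 0 / 0
  c2 r1c1: 3 / 3 / 1
— RS: 3×2; PE[1][1] trace:
  c0 r1c1: 0 / 0 / 0
  c1 r1c1: 0 / 0 / 0
  c2 r1c1: 22 / 22 / 4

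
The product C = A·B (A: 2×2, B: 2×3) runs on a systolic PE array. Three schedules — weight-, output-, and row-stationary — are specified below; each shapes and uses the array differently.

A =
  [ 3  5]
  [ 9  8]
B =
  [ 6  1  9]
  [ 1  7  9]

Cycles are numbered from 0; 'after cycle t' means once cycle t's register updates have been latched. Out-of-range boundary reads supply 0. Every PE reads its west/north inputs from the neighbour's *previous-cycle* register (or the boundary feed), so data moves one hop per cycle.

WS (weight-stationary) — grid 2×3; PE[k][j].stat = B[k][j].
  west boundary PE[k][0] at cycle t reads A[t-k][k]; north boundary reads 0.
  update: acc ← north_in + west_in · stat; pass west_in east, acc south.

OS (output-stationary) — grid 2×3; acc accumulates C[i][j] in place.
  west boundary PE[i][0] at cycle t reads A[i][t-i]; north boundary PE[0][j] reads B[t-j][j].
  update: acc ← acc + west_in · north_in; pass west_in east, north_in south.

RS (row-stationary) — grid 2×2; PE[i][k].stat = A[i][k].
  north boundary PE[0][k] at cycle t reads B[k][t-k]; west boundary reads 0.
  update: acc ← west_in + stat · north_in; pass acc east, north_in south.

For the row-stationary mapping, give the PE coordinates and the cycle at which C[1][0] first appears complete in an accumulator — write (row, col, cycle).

RS: C[1][0] accumulates in PE[1][1]:
  [0] (1,1) acc=0 (h:0 v:0)
  [1] (1,1) acc=0 (h:0 v:0)
  [2] (1,1) acc=62 (h:62 v:1)

(row, col, cycle) = (1, 1, 2)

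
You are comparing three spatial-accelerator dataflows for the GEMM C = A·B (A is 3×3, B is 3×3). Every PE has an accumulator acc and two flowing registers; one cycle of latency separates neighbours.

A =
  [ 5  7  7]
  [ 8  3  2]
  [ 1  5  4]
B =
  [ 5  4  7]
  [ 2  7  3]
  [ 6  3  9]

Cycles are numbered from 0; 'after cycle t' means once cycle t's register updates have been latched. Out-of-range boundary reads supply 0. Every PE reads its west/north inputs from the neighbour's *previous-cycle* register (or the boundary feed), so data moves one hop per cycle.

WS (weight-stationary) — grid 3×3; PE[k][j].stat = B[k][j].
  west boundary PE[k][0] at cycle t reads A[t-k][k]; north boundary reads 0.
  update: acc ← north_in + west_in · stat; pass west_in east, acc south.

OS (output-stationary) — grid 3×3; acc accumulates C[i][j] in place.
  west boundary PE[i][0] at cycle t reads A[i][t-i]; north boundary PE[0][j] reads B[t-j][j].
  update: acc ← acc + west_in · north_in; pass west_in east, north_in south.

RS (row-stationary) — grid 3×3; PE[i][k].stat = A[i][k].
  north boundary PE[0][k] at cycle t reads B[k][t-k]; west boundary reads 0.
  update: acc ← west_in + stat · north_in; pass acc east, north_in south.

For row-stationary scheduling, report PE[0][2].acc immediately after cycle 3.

PE[0][2].acc = 90

RS (3×3). Following PE[0][2] plus its west/north inputs:
  0: (0,1).acc=0  regs=<0,0>
  0: (0,2).acc=0  regs=<0,0>
  1: (0,1).acc=39  regs=<39,2>
  1: (0,2).acc=0  regs=<0,0>
  2: (0,1).acc=69  regs=<69,7>
  2: (0,2).acc=81  regs=<81,6>
  3: (0,1).acc=56  regs=<56,3>
  3: (0,2).acc=90  regs=<90,3>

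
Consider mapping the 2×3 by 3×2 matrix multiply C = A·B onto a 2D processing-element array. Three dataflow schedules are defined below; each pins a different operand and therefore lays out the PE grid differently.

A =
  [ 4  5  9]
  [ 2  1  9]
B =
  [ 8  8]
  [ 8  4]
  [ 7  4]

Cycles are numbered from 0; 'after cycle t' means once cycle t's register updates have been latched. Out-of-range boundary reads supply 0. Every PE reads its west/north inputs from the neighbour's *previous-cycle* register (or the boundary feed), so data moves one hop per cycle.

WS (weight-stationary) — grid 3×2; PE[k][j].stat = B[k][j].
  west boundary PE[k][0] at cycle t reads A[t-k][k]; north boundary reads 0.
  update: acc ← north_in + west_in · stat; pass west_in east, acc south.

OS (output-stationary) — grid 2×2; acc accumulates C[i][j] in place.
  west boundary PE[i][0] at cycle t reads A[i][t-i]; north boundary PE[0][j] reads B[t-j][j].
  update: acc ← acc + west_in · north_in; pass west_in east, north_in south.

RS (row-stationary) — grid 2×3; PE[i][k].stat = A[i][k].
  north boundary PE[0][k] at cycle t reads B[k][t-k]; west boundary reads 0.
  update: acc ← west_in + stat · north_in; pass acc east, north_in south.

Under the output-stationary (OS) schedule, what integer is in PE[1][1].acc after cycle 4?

PE[1][1].acc = 56

Tracing OS — 2×2 array, target PE[1][1]:
  [0] (0,1) acc=0 (h:0 v:0)
  [0] (1,0) acc=0 (h:0 v:0)
  [0] (1,1) acc=0 (h:0 v:0)
  [1] (0,1) acc=32 (h:4 v:8)
  [1] (1,0) acc=16 (h:2 v:8)
  [1] (1,1) acc=0 (h:0 v:0)
  [2] (0,1) acc=52 (h:5 v:4)
  [2] (1,0) acc=24 (h:1 v:8)
  [2] (1,1) acc=16 (h:2 v:8)
  [3] (0,1) acc=88 (h:9 v:4)
  [3] (1,0) acc=87 (h:9 v:7)
  [3] (1,1) acc=20 (h:1 v:4)
  [4] (0,1) acc=88 (h:0 v:0)
  [4] (1,0) acc=87 (h:0 v:0)
  [4] (1,1) acc=56 (h:9 v:4)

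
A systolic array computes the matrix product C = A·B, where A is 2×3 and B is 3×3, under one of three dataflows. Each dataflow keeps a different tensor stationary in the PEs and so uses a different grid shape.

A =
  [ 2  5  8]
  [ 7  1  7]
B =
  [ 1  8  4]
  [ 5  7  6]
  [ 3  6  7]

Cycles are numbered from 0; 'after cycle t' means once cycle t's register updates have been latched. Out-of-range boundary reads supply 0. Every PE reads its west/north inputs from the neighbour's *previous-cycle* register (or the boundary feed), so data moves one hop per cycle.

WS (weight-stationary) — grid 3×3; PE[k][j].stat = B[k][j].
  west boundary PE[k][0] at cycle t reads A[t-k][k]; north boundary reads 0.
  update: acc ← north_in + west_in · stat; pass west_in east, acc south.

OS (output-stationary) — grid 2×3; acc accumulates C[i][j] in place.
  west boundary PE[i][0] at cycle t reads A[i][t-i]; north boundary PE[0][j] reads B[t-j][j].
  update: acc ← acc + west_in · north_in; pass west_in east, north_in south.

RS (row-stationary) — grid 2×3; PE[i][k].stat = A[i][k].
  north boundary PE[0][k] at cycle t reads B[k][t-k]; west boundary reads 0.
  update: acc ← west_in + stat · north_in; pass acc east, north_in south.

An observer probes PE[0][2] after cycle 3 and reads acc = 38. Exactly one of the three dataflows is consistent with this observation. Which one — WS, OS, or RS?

dataflow = OS

Under WS (3×3), PE[0][2]:
  t=0 PE[0][2]: acc=0 h=0 v=0
  t=1 PE[0][2]: acc=0 h=0 v=0
  t=2 PE[0][2]: acc=8 h=2 v=8
  t=3 PE[0][2]: acc=28 h=7 v=28
Under OS (2×3), PE[0][2]:
  t=0 PE[0][2]: acc=0 h=0 v=0
  t=1 PE[0][2]: acc=0 h=0 v=0
  t=2 PE[0][2]: acc=8 h=2 v=4
  t=3 PE[0][2]: acc=38 h=5 v=6
Under RS (2×3), PE[0][2]:
  t=0 PE[0][2]: acc=0 h=0 v=0
  t=1 PE[0][2]: acc=0 h=0 v=0
  t=2 PE[0][2]: acc=51 h=51 v=3
  t=3 PE[0][2]: acc=99 h=99 v=6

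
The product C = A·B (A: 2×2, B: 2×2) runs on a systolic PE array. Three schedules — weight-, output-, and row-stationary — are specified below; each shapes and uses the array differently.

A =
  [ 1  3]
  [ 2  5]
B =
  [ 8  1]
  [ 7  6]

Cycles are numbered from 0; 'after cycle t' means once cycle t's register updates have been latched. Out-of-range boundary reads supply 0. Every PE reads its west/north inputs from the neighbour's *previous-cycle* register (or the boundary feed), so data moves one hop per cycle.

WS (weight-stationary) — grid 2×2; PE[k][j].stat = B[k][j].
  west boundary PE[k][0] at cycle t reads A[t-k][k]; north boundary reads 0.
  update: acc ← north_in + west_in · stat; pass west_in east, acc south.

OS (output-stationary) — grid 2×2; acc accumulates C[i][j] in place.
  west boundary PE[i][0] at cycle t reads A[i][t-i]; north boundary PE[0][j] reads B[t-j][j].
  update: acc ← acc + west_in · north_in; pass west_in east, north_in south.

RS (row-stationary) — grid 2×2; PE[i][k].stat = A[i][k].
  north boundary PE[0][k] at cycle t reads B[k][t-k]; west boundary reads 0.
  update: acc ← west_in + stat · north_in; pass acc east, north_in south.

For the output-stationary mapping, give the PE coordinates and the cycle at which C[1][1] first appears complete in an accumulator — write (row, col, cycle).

OS: C[1][1] accumulates in PE[1][1]:
  0: (1,1).acc=0  regs=<0,0>
  1: (1,1).acc=0  regs=<0,0>
  2: (1,1).acc=2  regs=<2,1>
  3: (1,1).acc=32  regs=<5,6>

(row, col, cycle) = (1, 1, 3)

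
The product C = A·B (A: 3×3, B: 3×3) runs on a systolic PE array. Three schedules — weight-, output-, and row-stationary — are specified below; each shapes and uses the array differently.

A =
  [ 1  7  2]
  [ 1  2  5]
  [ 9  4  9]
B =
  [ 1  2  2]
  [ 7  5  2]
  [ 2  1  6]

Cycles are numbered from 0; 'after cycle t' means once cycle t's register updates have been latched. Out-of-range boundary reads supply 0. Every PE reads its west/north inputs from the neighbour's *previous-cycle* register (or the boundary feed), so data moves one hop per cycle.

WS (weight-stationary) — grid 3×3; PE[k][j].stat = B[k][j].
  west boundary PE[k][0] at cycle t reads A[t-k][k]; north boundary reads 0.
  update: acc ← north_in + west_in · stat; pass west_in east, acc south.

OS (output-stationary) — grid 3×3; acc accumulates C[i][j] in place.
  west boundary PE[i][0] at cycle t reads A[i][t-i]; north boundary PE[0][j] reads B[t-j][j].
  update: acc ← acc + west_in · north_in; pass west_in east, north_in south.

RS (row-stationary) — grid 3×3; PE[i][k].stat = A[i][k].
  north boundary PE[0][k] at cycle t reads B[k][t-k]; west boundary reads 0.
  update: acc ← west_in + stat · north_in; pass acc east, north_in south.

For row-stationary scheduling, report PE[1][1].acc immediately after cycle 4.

PE[1][1].acc = 6

Tracing RS — 3×3 array, target PE[1][1]:
  t=0 PE[0][1]: acc=0 h=0 v=0
  t=0 PE[1][0]: acc=0 h=0 v=0
  t=0 PE[1][1]: acc=0 h=0 v=0
  t=1 PE[0][1]: acc=50 h=50 v=7
  t=1 PE[1][0]: acc=1 h=1 v=1
  t=1 PE[1][1]: acc=0 h=0 v=0
  t=2 PE[0][1]: acc=37 h=37 v=5
  t=2 PE[1][0]: acc=2 h=2 v=2
  t=2 PE[1][1]: acc=15 h=15 v=7
  t=3 PE[0][1]: acc=16 h=16 v=2
  t=3 PE[1][0]: acc=2 h=2 v=2
  t=3 PE[1][1]: acc=12 h=12 v=5
  t=4 PE[0][1]: acc=0 h=0 v=0
  t=4 PE[1][0]: acc=0 h=0 v=0
  t=4 PE[1][1]: acc=6 h=6 v=2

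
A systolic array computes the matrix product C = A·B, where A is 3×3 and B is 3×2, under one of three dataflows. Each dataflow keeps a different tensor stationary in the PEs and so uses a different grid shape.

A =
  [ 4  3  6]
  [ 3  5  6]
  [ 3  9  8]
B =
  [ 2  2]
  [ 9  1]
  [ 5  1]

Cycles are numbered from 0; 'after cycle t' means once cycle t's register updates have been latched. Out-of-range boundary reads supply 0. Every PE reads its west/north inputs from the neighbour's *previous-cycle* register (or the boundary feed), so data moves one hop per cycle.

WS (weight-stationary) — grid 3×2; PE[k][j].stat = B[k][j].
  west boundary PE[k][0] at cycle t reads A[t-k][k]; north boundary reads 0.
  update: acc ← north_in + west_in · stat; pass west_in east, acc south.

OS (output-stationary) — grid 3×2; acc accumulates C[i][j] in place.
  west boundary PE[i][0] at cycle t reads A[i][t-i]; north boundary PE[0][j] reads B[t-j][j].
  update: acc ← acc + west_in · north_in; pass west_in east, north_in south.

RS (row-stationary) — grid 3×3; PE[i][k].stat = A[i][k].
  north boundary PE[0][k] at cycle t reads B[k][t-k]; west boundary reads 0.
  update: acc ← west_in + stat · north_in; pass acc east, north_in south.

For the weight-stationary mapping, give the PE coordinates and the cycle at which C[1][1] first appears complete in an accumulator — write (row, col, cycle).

WS: C[1][1] accumulates in PE[2][1]:
  step 0 · PE2,1: acc=0; fwd→0 fwd↓0
  step 1 · PE2,1: acc=0; fwd→0 fwd↓0
  step 2 · PE2,1: acc=0; fwd→0 fwd↓0
  step 3 · PE2,1: acc=17; fwd→6 fwd↓17
  step 4 · PE2,1: acc=17; fwd→6 fwd↓17

(row, col, cycle) = (2, 1, 4)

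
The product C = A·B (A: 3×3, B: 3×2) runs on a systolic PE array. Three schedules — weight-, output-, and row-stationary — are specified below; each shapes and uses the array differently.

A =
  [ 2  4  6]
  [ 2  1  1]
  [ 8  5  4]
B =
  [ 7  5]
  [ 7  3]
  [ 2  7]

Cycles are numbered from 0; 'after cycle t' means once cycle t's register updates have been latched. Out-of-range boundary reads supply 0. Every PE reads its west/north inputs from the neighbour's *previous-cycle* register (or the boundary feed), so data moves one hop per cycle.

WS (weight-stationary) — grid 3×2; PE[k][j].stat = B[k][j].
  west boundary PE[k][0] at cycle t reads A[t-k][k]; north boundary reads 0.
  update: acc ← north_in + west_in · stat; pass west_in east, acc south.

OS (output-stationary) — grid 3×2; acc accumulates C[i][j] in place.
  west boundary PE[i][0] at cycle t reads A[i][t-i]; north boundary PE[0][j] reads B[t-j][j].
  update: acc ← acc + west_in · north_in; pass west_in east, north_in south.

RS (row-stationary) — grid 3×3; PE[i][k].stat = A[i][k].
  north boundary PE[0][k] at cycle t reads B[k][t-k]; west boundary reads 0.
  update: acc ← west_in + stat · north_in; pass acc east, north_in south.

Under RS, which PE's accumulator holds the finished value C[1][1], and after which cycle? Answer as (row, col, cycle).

(row, col, cycle) = (1, 2, 4)

Under RS, C[1][1] lands at PE[1][2]:
  0: (1,2).acc=0  regs=<0,0>
  1: (1,2).acc=0  regs=<0,0>
  2: (1,2).acc=0  regs=<0,0>
  3: (1,2).acc=23  regs=<23,2>
  4: (1,2).acc=20  regs=<20,7>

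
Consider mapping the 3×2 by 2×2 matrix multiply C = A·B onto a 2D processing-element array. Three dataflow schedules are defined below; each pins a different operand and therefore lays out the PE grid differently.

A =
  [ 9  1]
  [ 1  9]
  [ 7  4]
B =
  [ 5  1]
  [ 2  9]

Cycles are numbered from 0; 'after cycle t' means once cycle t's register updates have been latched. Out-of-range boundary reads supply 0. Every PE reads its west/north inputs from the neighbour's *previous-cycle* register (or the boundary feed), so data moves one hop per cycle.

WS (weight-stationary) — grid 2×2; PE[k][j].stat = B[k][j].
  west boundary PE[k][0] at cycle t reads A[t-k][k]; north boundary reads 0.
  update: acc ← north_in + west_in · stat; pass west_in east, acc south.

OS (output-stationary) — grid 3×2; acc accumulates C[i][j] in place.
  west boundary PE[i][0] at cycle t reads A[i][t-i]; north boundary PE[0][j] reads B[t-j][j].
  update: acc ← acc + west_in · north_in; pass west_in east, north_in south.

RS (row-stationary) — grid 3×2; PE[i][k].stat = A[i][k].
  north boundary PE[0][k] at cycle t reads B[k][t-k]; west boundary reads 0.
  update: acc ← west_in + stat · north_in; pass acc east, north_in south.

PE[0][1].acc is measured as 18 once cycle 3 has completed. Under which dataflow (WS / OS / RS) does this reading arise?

dataflow = OS

WS [2×2] PE[0][1] across cycles:
  [0] (0,1) acc=0 (h:0 v:0)
  [1] (0,1) acc=9 (h:9 v:9)
  [2] (0,1) acc=1 (h:1 v:1)
  [3] (0,1) acc=7 (h:7 v:7)
OS [3×2] PE[0][1] across cycles:
  [0] (0,1) acc=0 (h:0 v:0)
  [1] (0,1) acc=9 (h:9 v:1)
  [2] (0,1) acc=18 (h:1 v:9)
  [3] (0,1) acc=18 (h:0 v:0)
RS [3×2] PE[0][1] across cycles:
  [0] (0,1) acc=0 (h:0 v:0)
  [1] (0,1) acc=47 (h:47 v:2)
  [2] (0,1) acc=18 (h:18 v:9)
  [3] (0,1) acc=0 (h:0 v:0)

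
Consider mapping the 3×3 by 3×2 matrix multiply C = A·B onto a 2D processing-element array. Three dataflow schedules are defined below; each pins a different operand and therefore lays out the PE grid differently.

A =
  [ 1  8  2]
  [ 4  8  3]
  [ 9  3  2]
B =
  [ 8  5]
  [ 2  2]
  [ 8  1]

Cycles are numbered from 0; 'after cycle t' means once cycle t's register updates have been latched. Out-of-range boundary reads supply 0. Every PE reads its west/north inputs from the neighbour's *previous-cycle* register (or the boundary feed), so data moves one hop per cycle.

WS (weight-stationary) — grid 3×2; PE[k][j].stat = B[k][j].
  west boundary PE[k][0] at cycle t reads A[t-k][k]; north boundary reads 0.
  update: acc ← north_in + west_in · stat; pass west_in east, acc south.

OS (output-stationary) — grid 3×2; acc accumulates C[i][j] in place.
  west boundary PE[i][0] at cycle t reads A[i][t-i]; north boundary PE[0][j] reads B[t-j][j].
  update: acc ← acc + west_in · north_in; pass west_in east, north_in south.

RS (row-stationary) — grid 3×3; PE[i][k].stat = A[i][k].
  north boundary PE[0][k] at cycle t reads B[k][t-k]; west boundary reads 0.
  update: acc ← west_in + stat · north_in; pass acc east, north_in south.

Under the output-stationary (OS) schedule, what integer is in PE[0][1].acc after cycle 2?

PE[0][1].acc = 21

OS (3×2). Following PE[0][1] plus its west/north inputs:
  0: (0,0).acc=8  regs=<1,8>
  0: (0,1).acc=0  regs=<0,0>
  1: (0,0).acc=24  regs=<8,2>
  1: (0,1).acc=5  regs=<1,5>
  2: (0,0).acc=40  regs=<2,8>
  2: (0,1).acc=21  regs=<8,2>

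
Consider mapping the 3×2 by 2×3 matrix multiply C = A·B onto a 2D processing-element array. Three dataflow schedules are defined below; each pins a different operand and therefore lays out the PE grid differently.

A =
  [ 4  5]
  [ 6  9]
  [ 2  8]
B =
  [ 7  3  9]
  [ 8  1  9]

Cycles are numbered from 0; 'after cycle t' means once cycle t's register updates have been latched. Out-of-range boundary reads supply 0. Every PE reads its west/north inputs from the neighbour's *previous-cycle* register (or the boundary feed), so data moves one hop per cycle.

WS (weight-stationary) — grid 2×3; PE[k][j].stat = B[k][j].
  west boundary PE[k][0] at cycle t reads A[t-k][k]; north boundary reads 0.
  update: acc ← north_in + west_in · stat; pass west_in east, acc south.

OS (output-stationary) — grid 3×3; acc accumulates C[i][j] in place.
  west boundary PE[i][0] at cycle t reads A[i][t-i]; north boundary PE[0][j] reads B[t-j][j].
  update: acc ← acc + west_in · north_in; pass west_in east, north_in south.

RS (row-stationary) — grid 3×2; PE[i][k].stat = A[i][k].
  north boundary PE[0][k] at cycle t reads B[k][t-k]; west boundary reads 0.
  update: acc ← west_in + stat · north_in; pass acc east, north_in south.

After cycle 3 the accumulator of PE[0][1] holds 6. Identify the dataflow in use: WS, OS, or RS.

Under WS (2×3), PE[0][1]:
  cycle 0: PE[0][1] → acc 0, east 0, south 0
  cycle 1: PE[0][1] → acc 12, east 4, south 12
  cycle 2: PE[0][1] → acc 18, east 6, south 18
  cycle 3: PE[0][1] → acc 6, east 2, south 6
Under OS (3×3), PE[0][1]:
  cycle 0: PE[0][1] → acc 0, east 0, south 0
  cycle 1: PE[0][1] → acc 12, east 4, south 3
  cycle 2: PE[0][1] → acc 17, east 5, south 1
  cycle 3: PE[0][1] → acc 17, east 0, south 0
Under RS (3×2), PE[0][1]:
  cycle 0: PE[0][1] → acc 0, east 0, south 0
  cycle 1: PE[0][1] → acc 68, east 68, south 8
  cycle 2: PE[0][1] → acc 17, east 17, south 1
  cycle 3: PE[0][1] → acc 81, east 81, south 9

dataflow = WS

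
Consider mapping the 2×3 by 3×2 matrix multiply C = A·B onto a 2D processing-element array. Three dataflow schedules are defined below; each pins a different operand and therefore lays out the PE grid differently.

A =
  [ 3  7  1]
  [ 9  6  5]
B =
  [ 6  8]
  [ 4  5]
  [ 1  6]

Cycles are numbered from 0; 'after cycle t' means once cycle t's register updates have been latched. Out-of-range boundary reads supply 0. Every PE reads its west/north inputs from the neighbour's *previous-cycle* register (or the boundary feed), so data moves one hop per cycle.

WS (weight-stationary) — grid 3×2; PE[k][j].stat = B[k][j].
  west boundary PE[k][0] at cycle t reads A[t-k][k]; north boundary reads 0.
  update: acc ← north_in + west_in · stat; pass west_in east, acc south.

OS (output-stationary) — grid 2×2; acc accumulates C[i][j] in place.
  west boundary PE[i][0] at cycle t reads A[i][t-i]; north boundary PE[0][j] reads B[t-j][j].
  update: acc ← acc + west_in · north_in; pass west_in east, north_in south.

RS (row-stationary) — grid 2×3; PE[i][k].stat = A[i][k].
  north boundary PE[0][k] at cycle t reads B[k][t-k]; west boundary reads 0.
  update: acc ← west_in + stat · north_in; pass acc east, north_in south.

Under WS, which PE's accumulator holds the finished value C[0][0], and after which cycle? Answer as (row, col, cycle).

WS — PE[2][0] is where C[0][0] collects:
  step 0 · PE2,0: acc=0; fwd→0 fwd↓0
  step 1 · PE2,0: acc=0; fwd→0 fwd↓0
  step 2 · PE2,0: acc=47; fwd→1 fwd↓47

(row, col, cycle) = (2, 0, 2)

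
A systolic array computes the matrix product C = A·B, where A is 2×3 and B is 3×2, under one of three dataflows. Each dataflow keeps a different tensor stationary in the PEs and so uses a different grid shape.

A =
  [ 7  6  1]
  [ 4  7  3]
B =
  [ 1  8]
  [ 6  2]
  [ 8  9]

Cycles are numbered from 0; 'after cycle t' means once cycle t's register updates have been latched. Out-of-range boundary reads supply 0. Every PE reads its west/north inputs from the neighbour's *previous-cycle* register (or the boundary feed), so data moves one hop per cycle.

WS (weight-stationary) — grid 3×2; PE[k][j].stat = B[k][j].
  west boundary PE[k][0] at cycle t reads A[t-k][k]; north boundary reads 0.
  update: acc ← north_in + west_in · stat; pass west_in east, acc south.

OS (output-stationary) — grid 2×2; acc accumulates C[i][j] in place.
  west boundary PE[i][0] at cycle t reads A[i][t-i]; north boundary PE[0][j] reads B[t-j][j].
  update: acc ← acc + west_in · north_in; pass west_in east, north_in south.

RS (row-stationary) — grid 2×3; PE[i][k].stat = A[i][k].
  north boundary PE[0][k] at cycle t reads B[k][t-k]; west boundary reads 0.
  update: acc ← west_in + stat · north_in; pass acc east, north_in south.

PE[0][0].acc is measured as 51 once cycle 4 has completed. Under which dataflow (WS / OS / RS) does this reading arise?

— WS: 3×2; PE[0][0] trace:
  cycle 0: PE[0][0] → acc 7, east 7, south 7
  cycle 1: PE[0][0] → acc 4, east 4, south 4
  cycle 2: PE[0][0] → acc 0, east 0, south 0
  cycle 3: PE[0][0] → acc 0, east 0, south 0
  cycle 4: PE[0][0] → acc 0, east 0, south 0
— OS: 2×2; PE[0][0] trace:
  cycle 0: PE[0][0] → acc 7, east 7, south 1
  cycle 1: PE[0][0] → acc 43, east 6, south 6
  cycle 2: PE[0][0] → acc 51, east 1, south 8
  cycle 3: PE[0][0] → acc 51, east 0, south 0
  cycle 4: PE[0][0] → acc 51, east 0, south 0
— RS: 2×3; PE[0][0] trace:
  cycle 0: PE[0][0] → acc 7, east 7, south 1
  cycle 1: PE[0][0] → acc 56, east 56, south 8
  cycle 2: PE[0][0] → acc 0, east 0, south 0
  cycle 3: PE[0][0] → acc 0, east 0, south 0
  cycle 4: PE[0][0] → acc 0, east 0, south 0

dataflow = OS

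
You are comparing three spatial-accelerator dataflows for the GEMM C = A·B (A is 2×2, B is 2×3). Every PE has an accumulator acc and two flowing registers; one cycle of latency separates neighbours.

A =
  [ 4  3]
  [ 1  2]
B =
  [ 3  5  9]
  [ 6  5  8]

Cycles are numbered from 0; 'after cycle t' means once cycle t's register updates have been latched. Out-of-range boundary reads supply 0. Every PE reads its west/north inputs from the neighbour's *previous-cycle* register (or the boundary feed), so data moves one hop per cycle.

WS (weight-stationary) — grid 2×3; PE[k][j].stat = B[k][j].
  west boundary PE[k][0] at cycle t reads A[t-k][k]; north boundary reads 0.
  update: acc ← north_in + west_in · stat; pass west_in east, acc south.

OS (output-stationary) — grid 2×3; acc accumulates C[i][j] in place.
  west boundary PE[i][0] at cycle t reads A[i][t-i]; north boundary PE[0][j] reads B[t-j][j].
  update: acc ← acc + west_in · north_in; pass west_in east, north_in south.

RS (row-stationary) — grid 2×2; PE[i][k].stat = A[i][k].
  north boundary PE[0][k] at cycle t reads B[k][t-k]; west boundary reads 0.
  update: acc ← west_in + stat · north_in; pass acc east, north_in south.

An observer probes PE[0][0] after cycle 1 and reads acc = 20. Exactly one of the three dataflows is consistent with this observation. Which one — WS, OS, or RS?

dataflow = RS

— WS: 2×3; PE[0][0] trace:
  after 0 — PE[0][0] acc=12, pass-E 4, pass-S 12
  after 1 — PE[0][0] acc=3, pass-E 1, pass-S 3
— OS: 2×3; PE[0][0] trace:
  after 0 — PE[0][0] acc=12, pass-E 4, pass-S 3
  after 1 — PE[0][0] acc=30, pass-E 3, pass-S 6
— RS: 2×2; PE[0][0] trace:
  after 0 — PE[0][0] acc=12, pass-E 12, pass-S 3
  after 1 — PE[0][0] acc=20, pass-E 20, pass-S 5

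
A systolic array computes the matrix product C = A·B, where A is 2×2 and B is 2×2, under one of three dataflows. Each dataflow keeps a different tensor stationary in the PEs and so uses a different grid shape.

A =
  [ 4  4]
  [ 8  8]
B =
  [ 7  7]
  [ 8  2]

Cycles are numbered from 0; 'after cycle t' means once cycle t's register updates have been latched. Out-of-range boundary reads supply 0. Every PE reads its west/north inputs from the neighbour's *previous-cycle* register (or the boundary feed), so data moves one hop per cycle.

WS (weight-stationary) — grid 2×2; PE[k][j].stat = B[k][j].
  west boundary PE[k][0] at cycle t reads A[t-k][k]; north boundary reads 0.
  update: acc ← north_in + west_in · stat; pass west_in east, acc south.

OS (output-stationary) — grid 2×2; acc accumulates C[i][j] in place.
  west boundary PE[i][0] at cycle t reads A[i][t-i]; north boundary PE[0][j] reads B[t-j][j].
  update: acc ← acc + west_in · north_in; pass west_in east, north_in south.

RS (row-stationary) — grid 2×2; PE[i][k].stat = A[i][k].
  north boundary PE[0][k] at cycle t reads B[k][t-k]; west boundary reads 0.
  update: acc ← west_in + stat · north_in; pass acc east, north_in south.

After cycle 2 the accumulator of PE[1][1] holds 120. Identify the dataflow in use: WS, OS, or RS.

dataflow = RS

WS (2×2 grid), PE[1][1]:
  after 0 — PE[1][1] acc=0, pass-E 0, pass-S 0
  after 1 — PE[1][1] acc=0, pass-E 0, pass-S 0
  after 2 — PE[1][1] acc=36, pass-E 4, pass-S 36
OS (2×2 grid), PE[1][1]:
  after 0 — PE[1][1] acc=0, pass-E 0, pass-S 0
  after 1 — PE[1][1] acc=0, pass-E 0, pass-S 0
  after 2 — PE[1][1] acc=56, pass-E 8, pass-S 7
RS (2×2 grid), PE[1][1]:
  after 0 — PE[1][1] acc=0, pass-E 0, pass-S 0
  after 1 — PE[1][1] acc=0, pass-E 0, pass-S 0
  after 2 — PE[1][1] acc=120, pass-E 120, pass-S 8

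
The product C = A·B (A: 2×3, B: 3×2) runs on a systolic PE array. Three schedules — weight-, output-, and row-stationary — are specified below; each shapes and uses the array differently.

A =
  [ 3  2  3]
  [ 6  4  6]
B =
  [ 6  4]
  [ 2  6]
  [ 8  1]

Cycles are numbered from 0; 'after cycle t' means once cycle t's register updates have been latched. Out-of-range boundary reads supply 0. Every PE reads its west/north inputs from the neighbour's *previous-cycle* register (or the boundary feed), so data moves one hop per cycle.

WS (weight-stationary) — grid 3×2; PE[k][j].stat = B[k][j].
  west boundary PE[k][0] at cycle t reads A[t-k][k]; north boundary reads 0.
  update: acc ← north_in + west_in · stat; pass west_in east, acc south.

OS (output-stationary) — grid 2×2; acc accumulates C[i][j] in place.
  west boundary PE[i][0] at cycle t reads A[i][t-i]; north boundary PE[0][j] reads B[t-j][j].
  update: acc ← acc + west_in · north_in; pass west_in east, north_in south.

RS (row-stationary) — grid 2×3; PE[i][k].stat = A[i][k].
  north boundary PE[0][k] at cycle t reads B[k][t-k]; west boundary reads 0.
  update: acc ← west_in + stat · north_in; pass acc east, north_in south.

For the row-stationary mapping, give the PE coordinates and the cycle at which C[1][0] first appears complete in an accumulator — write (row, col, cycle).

(row, col, cycle) = (1, 2, 3)

Under RS, C[1][0] lands at PE[1][2]:
  [0] (1,2) acc=0 (h:0 v:0)
  [1] (1,2) acc=0 (h:0 v:0)
  [2] (1,2) acc=0 (h:0 v:0)
  [3] (1,2) acc=92 (h:92 v:8)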